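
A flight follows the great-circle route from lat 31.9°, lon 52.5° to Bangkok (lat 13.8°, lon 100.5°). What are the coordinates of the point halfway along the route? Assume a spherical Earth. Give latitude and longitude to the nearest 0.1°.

Write both endpoints as unit vectors p₁, p₂ with components (cos φ cos λ, cos φ sin λ, sin φ).
The central angle between the endpoints is δ = arccos(p₁·p₂) ≈ 0.826 rad (47.3°).
Interpolate at f = 1/2 with slerp weights a = sin((1−f)δ)/sin δ ≈ 0.546, b = sin(fδ)/sin δ ≈ 0.546.
p = a·p₁ + b·p₂ ≈ (0.186, 0.889, 0.419); φ = arcsin(p_z) ≈ 24.75°, λ = atan2(p_y, p_x) ≈ 78.21°.

≈ lat 24.8°, lon 78.2°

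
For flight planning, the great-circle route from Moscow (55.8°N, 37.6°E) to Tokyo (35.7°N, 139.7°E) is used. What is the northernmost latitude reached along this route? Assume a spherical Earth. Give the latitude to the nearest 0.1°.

≈ 61.1°N

The great circle lies in the plane with unit normal n̂ = (p₁ × p₂)/|p₁ × p₂|.
Here n̂_z ≈ +0.484; the vertex latitude is φ_max = arccos|n̂_z| ≈ 61.1°.
Check via Clairaut: cos φ_max = |cos φ₁| · sin C = cos(55.8°)·sin(59.4°) ≈ 0.484, again giving ≈ 61.1°.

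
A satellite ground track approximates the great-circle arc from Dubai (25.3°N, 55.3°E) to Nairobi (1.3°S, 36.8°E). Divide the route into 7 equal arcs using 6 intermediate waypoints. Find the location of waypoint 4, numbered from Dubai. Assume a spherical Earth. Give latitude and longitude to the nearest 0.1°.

≈ 10.2°N, 44.3°E

The haversine formula gives a central angle δ ≈ 0.560 rad (32.1°) between the endpoints.
Interpolate at f = 4/7 with slerp weights a = sin((1−f)δ)/sin δ ≈ 0.447, b = sin(fδ)/sin δ ≈ 0.592.
p = a·p₁ + b·p₂ ≈ (0.704, 0.687, 0.178); φ = arcsin(p_z) ≈ 10.24°, λ = atan2(p_y, p_x) ≈ 44.30°.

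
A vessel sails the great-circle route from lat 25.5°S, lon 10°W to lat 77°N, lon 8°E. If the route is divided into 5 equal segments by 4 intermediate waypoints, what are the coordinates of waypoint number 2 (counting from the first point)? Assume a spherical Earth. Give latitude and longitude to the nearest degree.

The haversine formula gives a central angle δ ≈ 1.799 rad (103.1°) between the endpoints.
Interpolate at f = 2/5 with slerp weights a = sin((1−f)δ)/sin δ ≈ 0.905, b = sin(fδ)/sin δ ≈ 0.677.
p = a·p₁ + b·p₂ ≈ (0.955, -0.121, 0.270); φ = arcsin(p_z) ≈ 15.64°, λ = atan2(p_y, p_x) ≈ -7.20°.

≈ lat 16°N, lon 7°W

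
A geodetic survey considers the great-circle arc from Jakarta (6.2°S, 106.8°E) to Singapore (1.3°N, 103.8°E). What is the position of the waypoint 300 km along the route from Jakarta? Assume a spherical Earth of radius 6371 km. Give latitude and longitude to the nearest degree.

≈ (4°S, 106°E)

From cos δ = sin φ₁ sin φ₂ + cos φ₁ cos φ₂ cos Δλ, the central angle is δ ≈ 0.141 rad (8.1°). The total great-circle distance is δ·R ≈ 0.141 × 6371 ≈ 898 km, so the target fraction is f = 300/898 ≈ 0.334.
Interpolate at f ≈ 0.334 with slerp weights a = sin((1−f)δ)/sin δ ≈ 0.667, b = sin(fδ)/sin δ ≈ 0.335.
p = a·p₁ + b·p₂ ≈ (-0.272, 0.960, -0.064); φ = arcsin(p_z) ≈ -3.70°, λ = atan2(p_y, p_x) ≈ 105.79°.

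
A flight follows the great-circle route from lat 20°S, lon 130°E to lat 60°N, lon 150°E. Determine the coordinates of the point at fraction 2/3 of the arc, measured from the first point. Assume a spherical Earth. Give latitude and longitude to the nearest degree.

≈ lat 34°N, lon 140°E

Write both endpoints as unit vectors p₁, p₂ with components (cos φ cos λ, cos φ sin λ, sin φ).
The central angle between the endpoints is δ = arccos(p₁·p₂) ≈ 1.425 rad (81.6°).
Interpolate at f = 2/3 with slerp weights a = sin((1−f)δ)/sin δ ≈ 0.462, b = sin(fδ)/sin δ ≈ 0.822.
p = a·p₁ + b·p₂ ≈ (-0.635, 0.538, 0.554); φ = arcsin(p_z) ≈ 33.63°, λ = atan2(p_y, p_x) ≈ 139.72°.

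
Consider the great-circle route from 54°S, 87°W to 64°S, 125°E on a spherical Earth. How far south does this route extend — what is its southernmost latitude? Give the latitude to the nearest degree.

≈ 81°S

The great circle lies in the plane with unit normal n̂ = (p₁ × p₂)/|p₁ × p₂|.
Here n̂_z ≈ -0.159; the vertex latitude is φ_max = arccos|n̂_z| ≈ 80.9°.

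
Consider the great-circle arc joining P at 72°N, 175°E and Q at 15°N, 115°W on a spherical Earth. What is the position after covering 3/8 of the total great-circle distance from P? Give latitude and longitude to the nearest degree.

≈ 55°N, 137°W

Convert each endpoint to a unit vector on the sphere (x = cos φ cos λ, y = cos φ sin λ, z = sin φ).
The central angle between the endpoints is δ = arccos(p₁·p₂) ≈ 1.215 rad (69.6°).
Interpolate at f = 3/8 with slerp weights a = sin((1−f)δ)/sin δ ≈ 0.734, b = sin(fδ)/sin δ ≈ 0.469.
p = a·p₁ + b·p₂ ≈ (-0.418, -0.391, 0.820); φ = arcsin(p_z) ≈ 55.09°, λ = atan2(p_y, p_x) ≈ -136.88°.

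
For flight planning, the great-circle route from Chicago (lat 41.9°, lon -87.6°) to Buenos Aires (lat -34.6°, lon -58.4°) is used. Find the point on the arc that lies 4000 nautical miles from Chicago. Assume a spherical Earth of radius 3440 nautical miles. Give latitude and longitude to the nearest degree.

≈ lat -21°, lon -64°

From cos δ = sin φ₁ sin φ₂ + cos φ₁ cos φ₂ cos Δλ, the central angle is δ ≈ 1.415 rad (81.0°). The total great-circle distance is δ·R ≈ 1.415 × 3440 ≈ 4866 nmi, so the target fraction is f = 4000/4866 ≈ 0.822.
Interpolate at f ≈ 0.822 with slerp weights a = sin((1−f)δ)/sin δ ≈ 0.252, b = sin(fδ)/sin δ ≈ 0.929.
p = a·p₁ + b·p₂ ≈ (0.409, -0.839, -0.359); φ = arcsin(p_z) ≈ -21.05°, λ = atan2(p_y, p_x) ≈ -64.03°.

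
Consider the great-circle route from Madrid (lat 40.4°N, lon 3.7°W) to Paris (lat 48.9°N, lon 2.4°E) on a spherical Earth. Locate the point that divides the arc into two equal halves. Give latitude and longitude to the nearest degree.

≈ lat 45°N, lon 1°W

Convert each endpoint to a unit vector on the sphere (x = cos φ cos λ, y = cos φ sin λ, z = sin φ).
The central angle between the endpoints is δ = arccos(p₁·p₂) ≈ 0.166 rad (9.5°).
Interpolate at f = 1/2 with slerp weights a = sin((1−f)δ)/sin δ ≈ 0.502, b = sin(fδ)/sin δ ≈ 0.502.
p = a·p₁ + b·p₂ ≈ (0.711, -0.011, 0.703); φ = arcsin(p_z) ≈ 44.69°, λ = atan2(p_y, p_x) ≈ -0.87°.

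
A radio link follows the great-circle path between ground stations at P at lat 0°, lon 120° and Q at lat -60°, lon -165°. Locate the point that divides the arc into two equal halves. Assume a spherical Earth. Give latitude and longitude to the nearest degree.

≈ lat -35°, lon 143°

Convert each endpoint to a unit vector on the sphere (x = cos φ cos λ, y = cos φ sin λ, z = sin φ).
The central angle between the endpoints is δ = arccos(p₁·p₂) ≈ 1.441 rad (82.6°).
Interpolate at f = 1/2 with slerp weights a = sin((1−f)δ)/sin δ ≈ 0.665, b = sin(fδ)/sin δ ≈ 0.665.
p = a·p₁ + b·p₂ ≈ (-0.654, 0.490, -0.576); φ = arcsin(p_z) ≈ -35.19°, λ = atan2(p_y, p_x) ≈ 143.15°.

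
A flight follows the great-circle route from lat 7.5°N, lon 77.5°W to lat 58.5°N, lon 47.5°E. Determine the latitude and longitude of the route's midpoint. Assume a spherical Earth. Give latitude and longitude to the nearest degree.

Write both endpoints as unit vectors p₁, p₂ with components (cos φ cos λ, cos φ sin λ, sin φ).
The central angle between the endpoints is δ = arccos(p₁·p₂) ≈ 1.758 rad (100.7°).
Interpolate at f = 1/2 with slerp weights a = sin((1−f)δ)/sin δ ≈ 0.784, b = sin(fδ)/sin δ ≈ 0.784.
p = a·p₁ + b·p₂ ≈ (0.445, -0.457, 0.770); φ = arcsin(p_z) ≈ 50.40°, λ = atan2(p_y, p_x) ≈ -45.75°.

≈ lat 50°N, lon 46°W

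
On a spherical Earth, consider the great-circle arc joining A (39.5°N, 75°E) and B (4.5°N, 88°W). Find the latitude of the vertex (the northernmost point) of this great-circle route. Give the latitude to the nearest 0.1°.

≈ 72.0°N

The great circle lies in the plane with unit normal n̂ = (p₁ × p₂)/|p₁ × p₂|.
Here n̂_z ≈ -0.309; the vertex latitude is φ_max = arccos|n̂_z| ≈ 72.0°.
Check via Clairaut: cos φ_max = |cos φ₁| · sin C = cos(39.5°)·sin(23.6°) ≈ 0.309, again giving ≈ 72.0°.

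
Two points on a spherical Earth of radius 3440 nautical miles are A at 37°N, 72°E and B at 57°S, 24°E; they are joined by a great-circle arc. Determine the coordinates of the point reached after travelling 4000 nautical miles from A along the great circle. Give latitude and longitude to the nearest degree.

≈ 25°S, 47°E

The haversine formula gives a central angle δ ≈ 1.786 rad (102.3°) between the endpoints. The total great-circle distance is δ·R ≈ 1.786 × 3440 ≈ 6144 nmi, so the target fraction is f = 4000/6144 ≈ 0.651.
Interpolate at f ≈ 0.651 with slerp weights a = sin((1−f)δ)/sin δ ≈ 0.598, b = sin(fδ)/sin δ ≈ 0.940.
p = a·p₁ + b·p₂ ≈ (0.615, 0.662, -0.428); φ = arcsin(p_z) ≈ -25.37°, λ = atan2(p_y, p_x) ≈ 47.11°.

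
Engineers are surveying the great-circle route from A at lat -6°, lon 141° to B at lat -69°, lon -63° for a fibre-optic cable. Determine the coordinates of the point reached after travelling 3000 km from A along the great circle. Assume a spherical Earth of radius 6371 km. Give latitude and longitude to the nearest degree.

≈ lat -33°, lon 146°

The haversine formula gives a central angle δ ≈ 1.801 rad (103.2°) between the endpoints. The total great-circle distance is δ·R ≈ 1.801 × 6371 ≈ 11473 km, so the target fraction is f = 3000/11473 ≈ 0.261.
Interpolate at f ≈ 0.261 with slerp weights a = sin((1−f)δ)/sin δ ≈ 0.997, b = sin(fδ)/sin δ ≈ 0.466.
p = a·p₁ + b·p₂ ≈ (-0.695, 0.475, -0.539); φ = arcsin(p_z) ≈ -32.63°, λ = atan2(p_y, p_x) ≈ 145.63°.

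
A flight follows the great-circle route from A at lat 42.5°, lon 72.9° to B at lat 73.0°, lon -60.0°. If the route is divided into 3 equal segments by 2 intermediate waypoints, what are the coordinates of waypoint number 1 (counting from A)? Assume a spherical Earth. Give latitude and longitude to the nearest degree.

Convert each endpoint to a unit vector on the sphere (x = cos φ cos λ, y = cos φ sin λ, z = sin φ).
The central angle between the endpoints is δ = arccos(p₁·p₂) ≈ 1.048 rad (60.0°).
Interpolate at f = 1/3 with slerp weights a = sin((1−f)δ)/sin δ ≈ 0.742, b = sin(fδ)/sin δ ≈ 0.395.
p = a·p₁ + b·p₂ ≈ (0.219, 0.423, 0.879); φ = arcsin(p_z) ≈ 61.56°, λ = atan2(p_y, p_x) ≈ 62.67°.

≈ lat 62°, lon 63°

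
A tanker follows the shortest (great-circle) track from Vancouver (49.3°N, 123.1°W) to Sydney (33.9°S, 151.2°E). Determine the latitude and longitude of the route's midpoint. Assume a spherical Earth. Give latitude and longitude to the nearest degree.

≈ 10°N, 172°W

Convert each endpoint to a unit vector on the sphere (x = cos φ cos λ, y = cos φ sin λ, z = sin φ).
The central angle between the endpoints is δ = arccos(p₁·p₂) ≈ 1.963 rad (112.5°).
Interpolate at f = 1/2 with slerp weights a = sin((1−f)δ)/sin δ ≈ 0.900, b = sin(fδ)/sin δ ≈ 0.900.
p = a·p₁ + b·p₂ ≈ (-0.975, -0.132, 0.180); φ = arcsin(p_z) ≈ 10.39°, λ = atan2(p_y, p_x) ≈ -172.30°.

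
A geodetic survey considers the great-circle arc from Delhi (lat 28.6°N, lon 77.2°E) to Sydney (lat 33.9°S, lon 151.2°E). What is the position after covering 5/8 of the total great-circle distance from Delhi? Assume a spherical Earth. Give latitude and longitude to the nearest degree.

From cos δ = sin φ₁ sin φ₂ + cos φ₁ cos φ₂ cos Δλ, the central angle is δ ≈ 1.637 rad (93.8°).
Interpolate at f = 5/8 with slerp weights a = sin((1−f)δ)/sin δ ≈ 0.577, b = sin(fδ)/sin δ ≈ 0.856.
p = a·p₁ + b·p₂ ≈ (-0.510, 0.836, -0.201); φ = arcsin(p_z) ≈ -11.59°, λ = atan2(p_y, p_x) ≈ 121.37°.

≈ lat 12°S, lon 121°E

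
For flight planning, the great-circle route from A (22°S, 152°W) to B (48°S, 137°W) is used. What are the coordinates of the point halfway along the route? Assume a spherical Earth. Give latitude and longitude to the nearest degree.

≈ (35°S, 146°W)

The haversine formula gives a central angle δ ≈ 0.500 rad (28.6°) between the endpoints.
Interpolate at f = 1/2 with slerp weights a = sin((1−f)δ)/sin δ ≈ 0.516, b = sin(fδ)/sin δ ≈ 0.516.
p = a·p₁ + b·p₂ ≈ (-0.675, -0.460, -0.577); φ = arcsin(p_z) ≈ -35.23°, λ = atan2(p_y, p_x) ≈ -145.72°.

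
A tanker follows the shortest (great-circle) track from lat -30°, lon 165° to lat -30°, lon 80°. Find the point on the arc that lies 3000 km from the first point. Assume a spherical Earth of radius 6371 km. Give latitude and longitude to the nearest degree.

Write both endpoints as unit vectors p₁, p₂ with components (cos φ cos λ, cos φ sin λ, sin φ).
The central angle between the endpoints is δ = arccos(p₁·p₂) ≈ 1.250 rad (71.6°). The total great-circle distance is δ·R ≈ 1.250 × 6371 ≈ 7963 km, so the target fraction is f = 3000/7963 ≈ 0.377.
Interpolate at f ≈ 0.377 with slerp weights a = sin((1−f)δ)/sin δ ≈ 0.740, b = sin(fδ)/sin δ ≈ 0.478.
p = a·p₁ + b·p₂ ≈ (-0.547, 0.574, -0.609); φ = arcsin(p_z) ≈ -37.53°, λ = atan2(p_y, p_x) ≈ 133.66°.

≈ lat -38°, lon 134°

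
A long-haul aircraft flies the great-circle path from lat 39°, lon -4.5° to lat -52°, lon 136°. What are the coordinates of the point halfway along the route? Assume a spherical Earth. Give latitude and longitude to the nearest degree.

≈ lat -18°, lon 48°

The haversine formula gives a central angle δ ≈ 2.616 rad (149.9°) between the endpoints.
Interpolate at f = 1/2 with slerp weights a = sin((1−f)δ)/sin δ ≈ 1.925, b = sin(fδ)/sin δ ≈ 1.925.
p = a·p₁ + b·p₂ ≈ (0.639, 0.706, -0.306); φ = arcsin(p_z) ≈ -17.79°, λ = atan2(p_y, p_x) ≈ 47.85°.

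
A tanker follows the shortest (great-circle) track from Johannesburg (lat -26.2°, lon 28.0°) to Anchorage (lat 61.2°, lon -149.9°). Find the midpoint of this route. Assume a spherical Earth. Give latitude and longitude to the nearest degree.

Write both endpoints as unit vectors p₁, p₂ with components (cos φ cos λ, cos φ sin λ, sin φ).
The central angle between the endpoints is δ = arccos(p₁·p₂) ≈ 2.530 rad (145.0°).
Interpolate at f = 1/2 with slerp weights a = sin((1−f)δ)/sin δ ≈ 1.661, b = sin(fδ)/sin δ ≈ 1.661.
p = a·p₁ + b·p₂ ≈ (0.624, 0.298, 0.722); φ = arcsin(p_z) ≈ 46.25°, λ = atan2(p_y, p_x) ≈ 25.57°.

≈ lat 46°, lon 26°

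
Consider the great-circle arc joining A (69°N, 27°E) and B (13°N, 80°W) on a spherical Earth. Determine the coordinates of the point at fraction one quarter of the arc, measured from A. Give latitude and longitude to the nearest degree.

From cos δ = sin φ₁ sin φ₂ + cos φ₁ cos φ₂ cos Δλ, the central angle is δ ≈ 1.463 rad (83.8°).
Interpolate at f = 1/4 with slerp weights a = sin((1−f)δ)/sin δ ≈ 0.895, b = sin(fδ)/sin δ ≈ 0.360.
p = a·p₁ + b·p₂ ≈ (0.347, -0.200, 0.917); φ = arcsin(p_z) ≈ 66.42°, λ = atan2(p_y, p_x) ≈ -29.92°.

≈ (66°N, 30°W)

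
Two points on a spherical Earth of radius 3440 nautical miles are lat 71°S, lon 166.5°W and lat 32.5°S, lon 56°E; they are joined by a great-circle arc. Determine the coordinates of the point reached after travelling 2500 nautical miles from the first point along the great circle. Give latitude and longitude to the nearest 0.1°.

≈ lat 61.6°S, lon 70.3°E

From cos δ = sin φ₁ sin φ₂ + cos φ₁ cos φ₂ cos Δλ, the central angle is δ ≈ 1.260 rad (72.2°). The total great-circle distance is δ·R ≈ 1.260 × 3440 ≈ 4335 nmi, so the target fraction is f = 2500/4335 ≈ 0.577.
Interpolate at f ≈ 0.577 with slerp weights a = sin((1−f)δ)/sin δ ≈ 0.534, b = sin(fδ)/sin δ ≈ 0.698.
p = a·p₁ + b·p₂ ≈ (0.160, 0.447, -0.880); φ = arcsin(p_z) ≈ -61.63°, λ = atan2(p_y, p_x) ≈ 70.32°.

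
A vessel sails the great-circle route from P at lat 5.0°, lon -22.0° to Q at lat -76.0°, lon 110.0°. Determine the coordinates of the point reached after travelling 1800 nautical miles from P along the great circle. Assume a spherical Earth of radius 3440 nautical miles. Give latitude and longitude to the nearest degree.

≈ lat -24°, lon -16°

Convert each endpoint to a unit vector on the sphere (x = cos φ cos λ, y = cos φ sin λ, z = sin φ).
The central angle between the endpoints is δ = arccos(p₁·p₂) ≈ 1.819 rad (104.2°). The total great-circle distance is δ·R ≈ 1.819 × 3440 ≈ 6258 nmi, so the target fraction is f = 1800/6258 ≈ 0.288.
Interpolate at f ≈ 0.288 with slerp weights a = sin((1−f)δ)/sin δ ≈ 0.993, b = sin(fδ)/sin δ ≈ 0.516.
p = a·p₁ + b·p₂ ≈ (0.874, -0.253, -0.414); φ = arcsin(p_z) ≈ -24.44°, λ = atan2(p_y, p_x) ≈ -16.16°.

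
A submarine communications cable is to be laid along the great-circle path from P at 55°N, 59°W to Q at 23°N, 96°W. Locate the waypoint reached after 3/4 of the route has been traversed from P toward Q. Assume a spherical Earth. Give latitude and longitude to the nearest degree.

Write both endpoints as unit vectors p₁, p₂ with components (cos φ cos λ, cos φ sin λ, sin φ).
The central angle between the endpoints is δ = arccos(p₁·p₂) ≈ 0.735 rad (42.1°).
Interpolate at f = 3/4 with slerp weights a = sin((1−f)δ)/sin δ ≈ 0.272, b = sin(fδ)/sin δ ≈ 0.781.
p = a·p₁ + b·p₂ ≈ (0.005, -0.849, 0.528); φ = arcsin(p_z) ≈ 31.90°, λ = atan2(p_y, p_x) ≈ -89.64°.

≈ 32°N, 90°W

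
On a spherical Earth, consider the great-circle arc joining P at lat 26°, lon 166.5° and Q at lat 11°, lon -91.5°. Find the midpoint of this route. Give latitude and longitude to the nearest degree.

≈ lat 28°, lon -139°

Write both endpoints as unit vectors p₁, p₂ with components (cos φ cos λ, cos φ sin λ, sin φ).
The central angle between the endpoints is δ = arccos(p₁·p₂) ≈ 1.671 rad (95.7°).
Interpolate at f = 1/2 with slerp weights a = sin((1−f)δ)/sin δ ≈ 0.745, b = sin(fδ)/sin δ ≈ 0.745.
p = a·p₁ + b·p₂ ≈ (-0.670, -0.575, 0.469); φ = arcsin(p_z) ≈ 27.96°, λ = atan2(p_y, p_x) ≈ -139.39°.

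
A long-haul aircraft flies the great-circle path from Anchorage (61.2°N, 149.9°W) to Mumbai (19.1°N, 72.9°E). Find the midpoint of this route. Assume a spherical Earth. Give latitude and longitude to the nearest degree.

≈ 61°N, 102°E

Write both endpoints as unit vectors p₁, p₂ with components (cos φ cos λ, cos φ sin λ, sin φ).
The central angle between the endpoints is δ = arccos(p₁·p₂) ≈ 1.618 rad (92.7°).
Interpolate at f = 1/2 with slerp weights a = sin((1−f)δ)/sin δ ≈ 0.724, b = sin(fδ)/sin δ ≈ 0.724.
p = a·p₁ + b·p₂ ≈ (-0.101, 0.479, 0.872); φ = arcsin(p_z) ≈ 60.68°, λ = atan2(p_y, p_x) ≈ 101.86°.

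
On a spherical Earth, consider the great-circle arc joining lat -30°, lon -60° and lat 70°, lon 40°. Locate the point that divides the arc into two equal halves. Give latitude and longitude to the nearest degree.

≈ lat 27°, lon -37°

Write both endpoints as unit vectors p₁, p₂ with components (cos φ cos λ, cos φ sin λ, sin φ).
The central angle between the endpoints is δ = arccos(p₁·p₂) ≈ 2.119 rad (121.4°).
Interpolate at f = 1/2 with slerp weights a = sin((1−f)δ)/sin δ ≈ 1.022, b = sin(fδ)/sin δ ≈ 1.022.
p = a·p₁ + b·p₂ ≈ (0.710, -0.542, 0.449); φ = arcsin(p_z) ≈ 26.70°, λ = atan2(p_y, p_x) ≈ -37.34°.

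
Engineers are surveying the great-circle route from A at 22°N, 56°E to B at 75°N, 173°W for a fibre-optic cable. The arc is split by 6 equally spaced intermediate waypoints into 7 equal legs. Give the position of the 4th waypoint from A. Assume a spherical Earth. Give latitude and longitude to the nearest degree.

From cos δ = sin φ₁ sin φ₂ + cos φ₁ cos φ₂ cos Δλ, the central angle is δ ≈ 1.365 rad (78.2°).
Interpolate at f = 4/7 with slerp weights a = sin((1−f)δ)/sin δ ≈ 0.564, b = sin(fδ)/sin δ ≈ 0.718.
p = a·p₁ + b·p₂ ≈ (0.108, 0.411, 0.905); φ = arcsin(p_z) ≈ 64.86°, λ = atan2(p_y, p_x) ≈ 75.29°.

≈ 65°N, 75°E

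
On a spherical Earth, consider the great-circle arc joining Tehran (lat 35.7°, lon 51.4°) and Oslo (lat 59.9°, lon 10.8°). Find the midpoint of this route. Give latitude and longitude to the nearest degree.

Convert each endpoint to a unit vector on the sphere (x = cos φ cos λ, y = cos φ sin λ, z = sin φ).
The central angle between the endpoints is δ = arccos(p₁·p₂) ≈ 0.620 rad (35.5°).
Interpolate at f = 1/2 with slerp weights a = sin((1−f)δ)/sin δ ≈ 0.525, b = sin(fδ)/sin δ ≈ 0.525.
p = a·p₁ + b·p₂ ≈ (0.525, 0.383, 0.761); φ = arcsin(p_z) ≈ 49.51°, λ = atan2(p_y, p_x) ≈ 36.10°.

≈ lat 50°, lon 36°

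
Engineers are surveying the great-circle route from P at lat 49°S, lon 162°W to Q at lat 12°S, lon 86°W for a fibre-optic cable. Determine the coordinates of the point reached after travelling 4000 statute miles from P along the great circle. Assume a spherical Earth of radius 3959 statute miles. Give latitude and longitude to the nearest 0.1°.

≈ lat 22.1°S, lon 96.0°W

Write both endpoints as unit vectors p₁, p₂ with components (cos φ cos λ, cos φ sin λ, sin φ).
The central angle between the endpoints is δ = arccos(p₁·p₂) ≈ 1.253 rad (71.8°). The total great-circle distance is δ·R ≈ 1.253 × 3959 ≈ 4962 mi, so the target fraction is f = 4000/4962 ≈ 0.806.
Interpolate at f ≈ 0.806 with slerp weights a = sin((1−f)δ)/sin δ ≈ 0.253, b = sin(fδ)/sin δ ≈ 0.892.
p = a·p₁ + b·p₂ ≈ (-0.097, -0.921, -0.376); φ = arcsin(p_z) ≈ -22.12°, λ = atan2(p_y, p_x) ≈ -96.02°.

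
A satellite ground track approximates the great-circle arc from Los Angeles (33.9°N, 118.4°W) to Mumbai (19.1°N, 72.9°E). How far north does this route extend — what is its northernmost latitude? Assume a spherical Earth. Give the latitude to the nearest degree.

The great circle lies in the plane with unit normal n̂ = (p₁ × p₂)/|p₁ × p₂|.
Here n̂_z ≈ -0.190; the vertex latitude is φ_max = arccos|n̂_z| ≈ 79.1°.
Check via Clairaut: cos φ_max = |cos φ₁| · sin C = cos(33.9°)·sin(13.2°) ≈ 0.190, again giving ≈ 79.1°.

≈ 79°N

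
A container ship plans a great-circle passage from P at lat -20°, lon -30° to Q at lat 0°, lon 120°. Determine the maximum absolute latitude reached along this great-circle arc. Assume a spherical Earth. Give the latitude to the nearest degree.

The great circle lies in the plane with unit normal n̂ = (p₁ × p₂)/|p₁ × p₂|.
Here n̂_z ≈ +0.808; the vertex latitude is φ_max = arccos|n̂_z| ≈ 36.1°.

≈ -36°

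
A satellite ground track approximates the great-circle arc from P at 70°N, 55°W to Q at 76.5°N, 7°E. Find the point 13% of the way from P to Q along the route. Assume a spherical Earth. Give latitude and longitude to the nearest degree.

From cos δ = sin φ₁ sin φ₂ + cos φ₁ cos φ₂ cos Δλ, the central angle is δ ≈ 0.314 rad (18.0°).
Interpolate at f = 0.13 with slerp weights a = sin((1−f)δ)/sin δ ≈ 0.873, b = sin(fδ)/sin δ ≈ 0.132.
p = a·p₁ + b·p₂ ≈ (0.202, -0.241, 0.949); φ = arcsin(p_z) ≈ 71.67°, λ = atan2(p_y, p_x) ≈ -50.03°.

≈ 72°N, 50°W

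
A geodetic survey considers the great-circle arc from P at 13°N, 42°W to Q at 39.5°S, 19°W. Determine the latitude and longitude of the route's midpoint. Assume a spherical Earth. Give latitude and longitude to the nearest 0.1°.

≈ 13.5°S, 31.9°W

Convert each endpoint to a unit vector on the sphere (x = cos φ cos λ, y = cos φ sin λ, z = sin φ).
The central angle between the endpoints is δ = arccos(p₁·p₂) ≈ 0.990 rad (56.7°).
Interpolate at f = 1/2 with slerp weights a = sin((1−f)δ)/sin δ ≈ 0.568, b = sin(fδ)/sin δ ≈ 0.568.
p = a·p₁ + b·p₂ ≈ (0.826, -0.513, -0.234); φ = arcsin(p_z) ≈ -13.51°, λ = atan2(p_y, p_x) ≈ -31.85°.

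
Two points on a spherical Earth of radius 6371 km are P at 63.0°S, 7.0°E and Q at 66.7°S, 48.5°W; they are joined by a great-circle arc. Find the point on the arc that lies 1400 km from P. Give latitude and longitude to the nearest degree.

Write both endpoints as unit vectors p₁, p₂ with components (cos φ cos λ, cos φ sin λ, sin φ).
The central angle between the endpoints is δ = arccos(p₁·p₂) ≈ 0.403 rad (23.1°). The total great-circle distance is δ·R ≈ 0.403 × 6371 ≈ 2565 km, so the target fraction is f = 1400/2565 ≈ 0.546.
Interpolate at f ≈ 0.546 with slerp weights a = sin((1−f)δ)/sin δ ≈ 0.464, b = sin(fδ)/sin δ ≈ 0.556.
p = a·p₁ + b·p₂ ≈ (0.355, -0.139, -0.924); φ = arcsin(p_z) ≈ -67.59°, λ = atan2(p_y, p_x) ≈ -21.41°.

≈ 68°S, 21°W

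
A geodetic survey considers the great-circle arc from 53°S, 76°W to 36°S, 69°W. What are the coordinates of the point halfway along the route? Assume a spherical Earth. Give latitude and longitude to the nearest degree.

The haversine formula gives a central angle δ ≈ 0.309 rad (17.7°) between the endpoints.
Interpolate at f = 1/2 with slerp weights a = sin((1−f)δ)/sin δ ≈ 0.506, b = sin(fδ)/sin δ ≈ 0.506.
p = a·p₁ + b·p₂ ≈ (0.220, -0.678, -0.702); φ = arcsin(p_z) ≈ -44.55°, λ = atan2(p_y, p_x) ≈ -71.99°.

≈ 45°S, 72°W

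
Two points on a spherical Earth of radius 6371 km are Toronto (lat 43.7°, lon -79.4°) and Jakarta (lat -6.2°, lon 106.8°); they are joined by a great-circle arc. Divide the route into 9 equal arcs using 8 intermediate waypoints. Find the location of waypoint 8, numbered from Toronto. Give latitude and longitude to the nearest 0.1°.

≈ lat 9.5°, lon 108.8°

Write both endpoints as unit vectors p₁, p₂ with components (cos φ cos λ, cos φ sin λ, sin φ).
The central angle between the endpoints is δ = arccos(p₁·p₂) ≈ 2.480 rad (142.1°).
Interpolate at f = 8/9 with slerp weights a = sin((1−f)δ)/sin δ ≈ 0.443, b = sin(fδ)/sin δ ≈ 1.312.
p = a·p₁ + b·p₂ ≈ (-0.318, 0.934, 0.164); φ = arcsin(p_z) ≈ 9.46°, λ = atan2(p_y, p_x) ≈ 108.81°.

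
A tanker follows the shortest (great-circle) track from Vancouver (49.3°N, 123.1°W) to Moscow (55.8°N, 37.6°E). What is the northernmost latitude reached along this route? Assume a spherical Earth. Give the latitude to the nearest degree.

≈ 83°N

The great circle lies in the plane with unit normal n̂ = (p₁ × p₂)/|p₁ × p₂|.
Here n̂_z ≈ +0.126; the vertex latitude is φ_max = arccos|n̂_z| ≈ 82.7°.
Check via Clairaut: cos φ_max = |cos φ₁| · sin C = cos(49.3°)·sin(11.2°) ≈ 0.126, again giving ≈ 82.7°.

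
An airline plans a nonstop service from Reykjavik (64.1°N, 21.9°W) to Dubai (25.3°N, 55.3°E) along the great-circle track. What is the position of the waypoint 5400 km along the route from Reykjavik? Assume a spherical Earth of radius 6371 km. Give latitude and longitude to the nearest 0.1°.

Write both endpoints as unit vectors p₁, p₂ with components (cos φ cos λ, cos φ sin λ, sin φ).
The central angle between the endpoints is δ = arccos(p₁·p₂) ≈ 1.079 rad (61.8°). The total great-circle distance is δ·R ≈ 1.079 × 6371 ≈ 6876 km, so the target fraction is f = 5400/6876 ≈ 0.785.
Interpolate at f ≈ 0.785 with slerp weights a = sin((1−f)δ)/sin δ ≈ 0.260, b = sin(fδ)/sin δ ≈ 0.850.
p = a·p₁ + b·p₂ ≈ (0.543, 0.590, 0.598); φ = arcsin(p_z) ≈ 36.71°, λ = atan2(p_y, p_x) ≈ 47.34°.

≈ (36.7°N, 47.3°E)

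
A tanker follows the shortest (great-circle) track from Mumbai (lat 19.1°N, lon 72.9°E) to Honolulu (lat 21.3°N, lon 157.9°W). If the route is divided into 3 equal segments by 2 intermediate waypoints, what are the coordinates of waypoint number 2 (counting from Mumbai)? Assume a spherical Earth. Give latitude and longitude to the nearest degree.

≈ lat 38°N, lon 162°E

Write both endpoints as unit vectors p₁, p₂ with components (cos φ cos λ, cos φ sin λ, sin φ).
The central angle between the endpoints is δ = arccos(p₁·p₂) ≈ 2.024 rad (115.9°).
Interpolate at f = 2/3 with slerp weights a = sin((1−f)δ)/sin δ ≈ 0.695, b = sin(fδ)/sin δ ≈ 1.085.
p = a·p₁ + b·p₂ ≈ (-0.744, 0.247, 0.621); φ = arcsin(p_z) ≈ 38.42°, λ = atan2(p_y, p_x) ≈ 161.62°.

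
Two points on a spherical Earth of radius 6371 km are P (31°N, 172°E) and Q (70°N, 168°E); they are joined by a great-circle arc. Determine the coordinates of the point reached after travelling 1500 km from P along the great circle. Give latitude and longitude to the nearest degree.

The haversine formula gives a central angle δ ≈ 0.682 rad (39.1°) between the endpoints. The total great-circle distance is δ·R ≈ 0.682 × 6371 ≈ 4344 km, so the target fraction is f = 1500/4344 ≈ 0.345.
Interpolate at f ≈ 0.345 with slerp weights a = sin((1−f)δ)/sin δ ≈ 0.685, b = sin(fδ)/sin δ ≈ 0.370.
p = a·p₁ + b·p₂ ≈ (-0.705, 0.108, 0.701); φ = arcsin(p_z) ≈ 44.48°, λ = atan2(p_y, p_x) ≈ 171.29°.

≈ (44°N, 171°E)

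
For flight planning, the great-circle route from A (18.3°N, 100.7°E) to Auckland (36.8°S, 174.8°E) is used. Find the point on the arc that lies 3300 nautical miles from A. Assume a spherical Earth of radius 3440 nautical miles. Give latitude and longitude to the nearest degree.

≈ (18°S, 142°E)

Write both endpoints as unit vectors p₁, p₂ with components (cos φ cos λ, cos φ sin λ, sin φ).
The central angle between the endpoints is δ = arccos(p₁·p₂) ≈ 1.551 rad (88.8°). The total great-circle distance is δ·R ≈ 1.551 × 3440 ≈ 5334 nmi, so the target fraction is f = 3300/5334 ≈ 0.619.
Interpolate at f ≈ 0.619 with slerp weights a = sin((1−f)δ)/sin δ ≈ 0.558, b = sin(fδ)/sin δ ≈ 0.819.
p = a·p₁ + b·p₂ ≈ (-0.751, 0.580, -0.316); φ = arcsin(p_z) ≈ -18.39°, λ = atan2(p_y, p_x) ≈ 142.35°.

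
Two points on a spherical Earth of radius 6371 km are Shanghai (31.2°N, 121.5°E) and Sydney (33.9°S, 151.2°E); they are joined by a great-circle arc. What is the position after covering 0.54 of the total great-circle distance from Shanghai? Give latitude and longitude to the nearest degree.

≈ (4°S, 137°E)

The haversine formula gives a central angle δ ≈ 1.237 rad (70.9°) between the endpoints.
Interpolate at f = 0.54 with slerp weights a = sin((1−f)δ)/sin δ ≈ 0.570, b = sin(fδ)/sin δ ≈ 0.656.
p = a·p₁ + b·p₂ ≈ (-0.732, 0.678, -0.070); φ = arcsin(p_z) ≈ -4.03°, λ = atan2(p_y, p_x) ≈ 137.18°.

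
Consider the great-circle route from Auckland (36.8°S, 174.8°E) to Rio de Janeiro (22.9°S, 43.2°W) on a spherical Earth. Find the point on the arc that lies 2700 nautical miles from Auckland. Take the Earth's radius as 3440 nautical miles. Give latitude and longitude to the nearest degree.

≈ 61°S, 123°W

From cos δ = sin φ₁ sin φ₂ + cos φ₁ cos φ₂ cos Δλ, the central angle is δ ≈ 1.926 rad (110.4°). The total great-circle distance is δ·R ≈ 1.926 × 3440 ≈ 6627 nmi, so the target fraction is f = 2700/6627 ≈ 0.407.
Interpolate at f ≈ 0.407 with slerp weights a = sin((1−f)δ)/sin δ ≈ 0.970, b = sin(fδ)/sin δ ≈ 0.754.
p = a·p₁ + b·p₂ ≈ (-0.267, -0.405, -0.874); φ = arcsin(p_z) ≈ -60.97°, λ = atan2(p_y, p_x) ≈ -123.41°.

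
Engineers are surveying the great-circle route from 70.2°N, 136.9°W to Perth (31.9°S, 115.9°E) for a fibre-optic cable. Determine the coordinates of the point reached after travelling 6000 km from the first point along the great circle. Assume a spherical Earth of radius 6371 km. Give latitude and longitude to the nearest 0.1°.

≈ 34.9°N, 143.3°E

Convert each endpoint to a unit vector on the sphere (x = cos φ cos λ, y = cos φ sin λ, z = sin φ).
The central angle between the endpoints is δ = arccos(p₁·p₂) ≈ 2.192 rad (125.6°). The total great-circle distance is δ·R ≈ 2.192 × 6371 ≈ 13967 km, so the target fraction is f = 6000/13967 ≈ 0.430.
Interpolate at f ≈ 0.430 with slerp weights a = sin((1−f)δ)/sin δ ≈ 1.167, b = sin(fδ)/sin δ ≈ 0.995.
p = a·p₁ + b·p₂ ≈ (-0.658, 0.489, 0.573); φ = arcsin(p_z) ≈ 34.95°, λ = atan2(p_y, p_x) ≈ 143.34°.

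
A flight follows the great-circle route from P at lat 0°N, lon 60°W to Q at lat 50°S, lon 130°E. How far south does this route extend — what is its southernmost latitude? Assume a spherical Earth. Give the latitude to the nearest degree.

The great circle lies in the plane with unit normal n̂ = (p₁ × p₂)/|p₁ × p₂|.
Here n̂_z ≈ -0.144; the vertex latitude is φ_max = arccos|n̂_z| ≈ 81.7°.
Check via Clairaut: cos φ_max = |cos φ₁| · sin C = cos(0.0°)·sin(171.7°) ≈ 0.144, again giving ≈ 81.7°.

≈ 82°S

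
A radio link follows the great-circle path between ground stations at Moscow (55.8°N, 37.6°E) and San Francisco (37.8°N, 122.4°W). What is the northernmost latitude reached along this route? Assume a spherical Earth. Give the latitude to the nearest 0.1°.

≈ 81.2°N

The great circle lies in the plane with unit normal n̂ = (p₁ × p₂)/|p₁ × p₂|.
Here n̂_z ≈ -0.153; the vertex latitude is φ_max = arccos|n̂_z| ≈ 81.2°.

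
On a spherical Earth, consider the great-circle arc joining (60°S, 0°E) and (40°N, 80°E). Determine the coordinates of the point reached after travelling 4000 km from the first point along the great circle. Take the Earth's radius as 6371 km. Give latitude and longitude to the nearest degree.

≈ (34°S, 38°E)

The haversine formula gives a central angle δ ≈ 2.083 rad (119.4°) between the endpoints. The total great-circle distance is δ·R ≈ 2.083 × 6371 ≈ 13271 km, so the target fraction is f = 4000/13271 ≈ 0.301.
Interpolate at f ≈ 0.301 with slerp weights a = sin((1−f)δ)/sin δ ≈ 1.140, b = sin(fδ)/sin δ ≈ 0.674.
p = a·p₁ + b·p₂ ≈ (0.659, 0.508, -0.554); φ = arcsin(p_z) ≈ -33.63°, λ = atan2(p_y, p_x) ≈ 37.63°.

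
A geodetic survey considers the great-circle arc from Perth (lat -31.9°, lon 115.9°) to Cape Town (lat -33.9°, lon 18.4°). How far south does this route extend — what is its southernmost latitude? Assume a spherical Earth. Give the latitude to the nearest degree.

The great circle lies in the plane with unit normal n̂ = (p₁ × p₂)/|p₁ × p₂|.
Here n̂_z ≈ -0.713; the vertex latitude is φ_max = arccos|n̂_z| ≈ 44.5°.
Check via Clairaut: cos φ_max = |cos φ₁| · sin C = cos(31.9°)·sin(122.8°) ≈ 0.713, again giving ≈ 44.5°.

≈ -44°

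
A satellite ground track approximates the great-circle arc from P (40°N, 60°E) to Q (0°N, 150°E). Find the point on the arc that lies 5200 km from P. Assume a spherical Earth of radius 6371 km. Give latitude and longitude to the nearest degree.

≈ (26°N, 114°E)

Convert each endpoint to a unit vector on the sphere (x = cos φ cos λ, y = cos φ sin λ, z = sin φ).
The central angle between the endpoints is δ = arccos(p₁·p₂) ≈ 1.571 rad (90.0°). The total great-circle distance is δ·R ≈ 1.571 × 6371 ≈ 10008 km, so the target fraction is f = 5200/10008 ≈ 0.520.
Interpolate at f ≈ 0.520 with slerp weights a = sin((1−f)δ)/sin δ ≈ 0.685, b = sin(fδ)/sin δ ≈ 0.729.
p = a·p₁ + b·p₂ ≈ (-0.369, 0.819, 0.440); φ = arcsin(p_z) ≈ 26.12°, λ = atan2(p_y, p_x) ≈ 114.24°.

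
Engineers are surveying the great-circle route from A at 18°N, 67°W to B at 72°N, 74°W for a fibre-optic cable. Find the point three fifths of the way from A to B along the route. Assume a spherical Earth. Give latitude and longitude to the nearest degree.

Convert each endpoint to a unit vector on the sphere (x = cos φ cos λ, y = cos φ sin λ, z = sin φ).
The central angle between the endpoints is δ = arccos(p₁·p₂) ≈ 0.945 rad (54.2°).
Interpolate at f = 3/5 with slerp weights a = sin((1−f)δ)/sin δ ≈ 0.455, b = sin(fδ)/sin δ ≈ 0.663.
p = a·p₁ + b·p₂ ≈ (0.226, -0.596, 0.771); φ = arcsin(p_z) ≈ 50.44°, λ = atan2(p_y, p_x) ≈ -69.25°.

≈ 50°N, 69°W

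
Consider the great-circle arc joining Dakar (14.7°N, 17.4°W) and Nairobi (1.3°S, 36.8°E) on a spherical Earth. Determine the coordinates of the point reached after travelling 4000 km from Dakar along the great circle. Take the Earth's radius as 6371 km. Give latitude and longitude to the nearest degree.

≈ 5°N, 18°E

Write both endpoints as unit vectors p₁, p₂ with components (cos φ cos λ, cos φ sin λ, sin φ).
The central angle between the endpoints is δ = arccos(p₁·p₂) ≈ 0.977 rad (56.0°). The total great-circle distance is δ·R ≈ 0.977 × 6371 ≈ 6221 km, so the target fraction is f = 4000/6221 ≈ 0.643.
Interpolate at f ≈ 0.643 with slerp weights a = sin((1−f)δ)/sin δ ≈ 0.412, b = sin(fδ)/sin δ ≈ 0.709.
p = a·p₁ + b·p₂ ≈ (0.948, 0.305, 0.089); φ = arcsin(p_z) ≈ 5.08°, λ = atan2(p_y, p_x) ≈ 17.85°.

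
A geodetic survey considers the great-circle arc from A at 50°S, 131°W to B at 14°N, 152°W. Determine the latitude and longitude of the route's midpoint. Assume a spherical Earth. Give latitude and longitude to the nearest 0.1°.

Convert each endpoint to a unit vector on the sphere (x = cos φ cos λ, y = cos φ sin λ, z = sin φ).
The central angle between the endpoints is δ = arccos(p₁·p₂) ≈ 1.163 rad (66.6°).
Interpolate at f = 1/2 with slerp weights a = sin((1−f)δ)/sin δ ≈ 0.598, b = sin(fδ)/sin δ ≈ 0.598.
p = a·p₁ + b·p₂ ≈ (-0.765, -0.563, -0.314); φ = arcsin(p_z) ≈ -18.27°, λ = atan2(p_y, p_x) ≈ -143.66°.

≈ 18.3°S, 143.7°W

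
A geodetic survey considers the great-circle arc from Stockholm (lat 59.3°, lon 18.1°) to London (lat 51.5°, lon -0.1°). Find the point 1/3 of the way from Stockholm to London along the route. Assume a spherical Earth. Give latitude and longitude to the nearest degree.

Convert each endpoint to a unit vector on the sphere (x = cos φ cos λ, y = cos φ sin λ, z = sin φ).
The central angle between the endpoints is δ = arccos(p₁·p₂) ≈ 0.225 rad (12.9°).
Interpolate at f = 1/3 with slerp weights a = sin((1−f)δ)/sin δ ≈ 0.670, b = sin(fδ)/sin δ ≈ 0.336.
p = a·p₁ + b·p₂ ≈ (0.534, 0.106, 0.839); φ = arcsin(p_z) ≈ 57.01°, λ = atan2(p_y, p_x) ≈ 11.21°.

≈ lat 57°, lon 11°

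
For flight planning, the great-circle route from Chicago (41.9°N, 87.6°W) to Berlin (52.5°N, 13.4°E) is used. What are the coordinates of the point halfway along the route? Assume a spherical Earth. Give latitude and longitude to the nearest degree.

Convert each endpoint to a unit vector on the sphere (x = cos φ cos λ, y = cos φ sin λ, z = sin φ).
The central angle between the endpoints is δ = arccos(p₁·p₂) ≈ 1.111 rad (63.7°).
Interpolate at f = 1/2 with slerp weights a = sin((1−f)δ)/sin δ ≈ 0.589, b = sin(fδ)/sin δ ≈ 0.589.
p = a·p₁ + b·p₂ ≈ (0.367, -0.355, 0.860); φ = arcsin(p_z) ≈ 59.32°, λ = atan2(p_y, p_x) ≈ -44.03°.

≈ 59°N, 44°W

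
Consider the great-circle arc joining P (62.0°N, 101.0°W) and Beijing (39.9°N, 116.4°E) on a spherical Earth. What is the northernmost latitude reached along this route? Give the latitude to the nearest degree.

≈ 77°N

The great circle lies in the plane with unit normal n̂ = (p₁ × p₂)/|p₁ × p₂|.
Here n̂_z ≈ -0.228; the vertex latitude is φ_max = arccos|n̂_z| ≈ 76.8°.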